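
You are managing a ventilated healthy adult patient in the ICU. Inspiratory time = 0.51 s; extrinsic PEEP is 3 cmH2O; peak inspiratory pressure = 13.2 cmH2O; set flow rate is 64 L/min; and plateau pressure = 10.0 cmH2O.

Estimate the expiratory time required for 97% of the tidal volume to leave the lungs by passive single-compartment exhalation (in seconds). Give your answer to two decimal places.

Flow: 64 L/min ÷ 60 = 1.0667 L/s.
Vt = flow × Ti = 1.0667 L/s × 0.51 s × 1000 mL/L = 544.02 mL.
R = (PIP − Pplat)/V̇ = (13.2 − 10.0) / 1.0667 = 3.2/1.0667 = 3.0 cmH2O·s/L.
C = Vt/(Pplat − PEEP) = 544.02 / (10.0 − 3) = 544.02/7.0 = 77.717 mL/cmH2O.
τ = R × C = 3.0 × 0.07772 L/cmH2O = 0.2332 s.
t = −τ·ln(1 − 0.97) = −0.2332·ln(0.03) = 0.8177 s.

0.82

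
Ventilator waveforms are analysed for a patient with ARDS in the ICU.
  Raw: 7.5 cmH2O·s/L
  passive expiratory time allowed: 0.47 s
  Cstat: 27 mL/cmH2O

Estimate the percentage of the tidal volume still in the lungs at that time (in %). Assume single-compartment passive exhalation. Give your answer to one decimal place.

τ = R × C = 7.5 × 27 mL/cmH2O = 7.5 × 0.027 L/cmH2O = 0.2025 s.
Passive exhalation: V(t)/V₀ = e^(−t/τ) = e^(−0.47/0.2025) = 0.09818.
Fraction remaining = 0.09818 → 9.818%.

9.8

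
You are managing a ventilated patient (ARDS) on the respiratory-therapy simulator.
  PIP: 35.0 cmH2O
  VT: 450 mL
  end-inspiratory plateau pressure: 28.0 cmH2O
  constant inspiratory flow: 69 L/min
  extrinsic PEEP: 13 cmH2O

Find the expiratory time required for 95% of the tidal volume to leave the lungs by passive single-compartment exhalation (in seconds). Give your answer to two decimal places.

0.55

Flow: 69 L/min ÷ 60 = 1.15 L/s.
R = (PIP − Pplat)/V̇ = (35.0 − 28.0) / 1.15 = 7.0/1.15 = 6.087 cmH2O·s/L.
C = Vt/(Pplat − PEEP) = 450.0 / (28.0 − 13) = 450.0/15.0 = 30.0 mL/cmH2O.
τ = R × C = 6.087 × 0.03 L/cmH2O = 0.1826 s.
t = −τ·ln(1 − 0.95) = −0.1826·ln(0.05) = 0.547 s.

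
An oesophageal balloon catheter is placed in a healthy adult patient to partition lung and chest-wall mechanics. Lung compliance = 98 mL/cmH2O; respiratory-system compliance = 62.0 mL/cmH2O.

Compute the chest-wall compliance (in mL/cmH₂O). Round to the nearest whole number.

169

1/Ccw = 1/Crs − 1/CL.
1/Ccw = 1/62.0 − 1/98 = 0.005925.
Ccw = 168.78 mL/cmH2O.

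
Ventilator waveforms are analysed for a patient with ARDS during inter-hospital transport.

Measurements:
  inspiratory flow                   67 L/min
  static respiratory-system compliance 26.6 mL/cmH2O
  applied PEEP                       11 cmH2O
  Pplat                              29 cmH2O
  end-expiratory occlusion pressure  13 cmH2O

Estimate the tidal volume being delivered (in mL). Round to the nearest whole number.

End-expiratory occlusion gives total PEEP = 13 cmH2O (intrinsic PEEP = 13 − 11 = 2). Use total PEEP for the elastic gradient.
Vt = Cstat × (Pplat − PEEPtotal) = 26.6 × (29 − 13) = 26.6 × 16.0 = 425.6 mL.

426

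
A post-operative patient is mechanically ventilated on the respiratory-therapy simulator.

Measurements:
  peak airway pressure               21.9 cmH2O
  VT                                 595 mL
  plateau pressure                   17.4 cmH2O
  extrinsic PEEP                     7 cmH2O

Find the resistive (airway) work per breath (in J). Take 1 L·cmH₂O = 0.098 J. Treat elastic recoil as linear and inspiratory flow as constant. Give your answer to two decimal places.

0.26

With constant inspiratory flow the resistive pressure is constant at PIP − Pplat = 21.9 − 17.4 = 4.5 cmH2O, so resistive work = 4.5 × 0.595 = 2.678 L·cmH2O.
× 0.098 J/(L·cmH2O) → 0.2624 J.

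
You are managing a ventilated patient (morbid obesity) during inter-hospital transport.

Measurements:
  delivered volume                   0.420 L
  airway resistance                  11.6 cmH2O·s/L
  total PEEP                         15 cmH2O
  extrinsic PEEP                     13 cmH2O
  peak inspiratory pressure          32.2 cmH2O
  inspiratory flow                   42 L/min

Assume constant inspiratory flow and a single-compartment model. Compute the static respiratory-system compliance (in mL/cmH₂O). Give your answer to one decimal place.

46.3

Flow: 42 L/min ÷ 60 = 0.7 L/s.
Total PEEP = 15 cmH2O (set 13 + intrinsic 2); this is the baseline alveolar pressure.
Equation of motion (constant flow): PIP = Vt/C + R·V̇ + PEEP.
Vt/C = PIP − R·V̇ − PEEP = 32.2 − 11.6×0.7 − 15 = 32.2 − 8.12 − 15 = 9.08 cmH2O.
C = Vt / 9.08 = 420 / 9.08 = 46.256 mL/cmH2O.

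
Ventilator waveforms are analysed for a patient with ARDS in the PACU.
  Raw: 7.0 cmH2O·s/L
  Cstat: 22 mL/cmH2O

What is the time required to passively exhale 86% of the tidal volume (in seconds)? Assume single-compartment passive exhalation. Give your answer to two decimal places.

τ = R × C = 7.0 × 22 mL/cmH2O = 7.0 × 0.022 L/cmH2O = 0.154 s.
Exhaled fraction f = 1 − e^(−t/τ) → t = −τ·ln(1 − f) = −0.154·ln(0.14) = 0.3028 s.

0.30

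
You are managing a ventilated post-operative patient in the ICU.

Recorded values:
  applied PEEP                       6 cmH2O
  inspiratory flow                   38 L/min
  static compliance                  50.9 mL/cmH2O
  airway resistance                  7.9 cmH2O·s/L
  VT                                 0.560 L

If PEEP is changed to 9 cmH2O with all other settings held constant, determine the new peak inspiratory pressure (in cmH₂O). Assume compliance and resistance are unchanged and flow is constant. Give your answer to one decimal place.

Flow: 38 L/min ÷ 60 = 0.6333 L/s.
PIP = Vt/C + R·V̇ + PEEP (constant-flow equation of motion).
Only the baseline term changes: ΔPIP = ΔPEEP = 9 − 6 = 3.0 cmH2O.
Original PIP = 560/50.9 + 7.9×0.6333 + 6 = 22.005 cmH2O; new PIP = 22.005 + (3.0) = 25.005 cmH2O.

25.0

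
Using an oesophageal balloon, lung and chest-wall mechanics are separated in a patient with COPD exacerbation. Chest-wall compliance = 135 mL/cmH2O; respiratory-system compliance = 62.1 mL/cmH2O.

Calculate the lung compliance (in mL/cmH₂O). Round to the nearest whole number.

1/CL = 1/Crs − 1/Ccw.
1/CL = 1/62.1 − 1/135 = 0.008696.
CL = 115.0 mL/cmH2O.

115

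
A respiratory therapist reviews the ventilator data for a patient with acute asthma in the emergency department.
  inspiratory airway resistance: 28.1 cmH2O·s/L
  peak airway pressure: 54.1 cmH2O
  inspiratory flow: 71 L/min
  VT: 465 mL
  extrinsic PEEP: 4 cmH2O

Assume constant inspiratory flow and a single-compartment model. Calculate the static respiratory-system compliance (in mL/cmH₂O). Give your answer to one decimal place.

Flow: 71 L/min ÷ 60 = 1.1833 L/s.
Equation of motion (constant flow): PIP = Vt/C + R·V̇ + PEEP.
Vt/C = PIP − R·V̇ − PEEP = 54.1 − 28.1×1.1833 − 4 = 54.1 − 33.251 − 4 = 16.849 cmH2O.
C = Vt / 16.849 = 465 / 16.849 = 27.598 mL/cmH2O.

27.6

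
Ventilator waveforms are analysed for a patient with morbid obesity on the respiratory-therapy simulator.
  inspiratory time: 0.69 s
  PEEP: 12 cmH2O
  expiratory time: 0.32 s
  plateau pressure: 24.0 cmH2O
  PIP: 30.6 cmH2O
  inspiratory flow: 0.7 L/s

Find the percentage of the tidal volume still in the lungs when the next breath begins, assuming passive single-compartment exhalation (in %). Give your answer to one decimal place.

43.0

Vt = flow × Ti = 0.7 L/s × 0.69 s × 1000 mL/L = 483.0 mL.
R = (PIP − Pplat)/V̇ = (30.6 − 24.0) / 0.7 = 6.6/0.7 = 9.429 cmH2O·s/L.
C = Vt/(Pplat − PEEP) = 483.0 / (24.0 − 12) = 483.0/12.0 = 40.25 mL/cmH2O.
τ = R × C = 9.429 × 0.04025 L/cmH2O = 0.3795 s.
Fraction remaining at end-expiration = e^(−Te/τ) = e^(−0.32/0.3795) = 0.4303 → 43.03%.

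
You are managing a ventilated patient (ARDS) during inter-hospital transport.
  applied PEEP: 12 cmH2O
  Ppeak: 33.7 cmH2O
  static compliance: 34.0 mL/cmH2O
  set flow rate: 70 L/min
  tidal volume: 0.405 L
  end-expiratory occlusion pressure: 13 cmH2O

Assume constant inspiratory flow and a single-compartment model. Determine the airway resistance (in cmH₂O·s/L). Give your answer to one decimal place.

7.5

Flow: 70 L/min ÷ 60 = 1.1667 L/s.
Total PEEP = 13 cmH2O (set 12 + intrinsic 1); this is the baseline alveolar pressure.
Equation of motion (constant flow): PIP = Vt/C + R·V̇ + PEEP.
R·V̇ = PIP − Vt/C − PEEP = 33.7 − 405/34.0 − 13 = 33.7 − 11.912 − 13 = 8.788 cmH2O.
R = 8.788 / 1.1667 = 7.532 cmH2O·s/L.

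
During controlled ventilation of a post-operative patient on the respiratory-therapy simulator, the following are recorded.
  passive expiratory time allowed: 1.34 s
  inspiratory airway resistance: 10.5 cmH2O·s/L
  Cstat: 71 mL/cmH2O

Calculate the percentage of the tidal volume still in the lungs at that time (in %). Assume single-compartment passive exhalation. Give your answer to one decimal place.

τ = R × C = 10.5 × 71 mL/cmH2O = 10.5 × 0.071 L/cmH2O = 0.7455 s.
Passive exhalation: V(t)/V₀ = e^(−t/τ) = e^(−1.34/0.7455) = 0.1657.
Fraction remaining = 0.1657 → 16.57%.

16.6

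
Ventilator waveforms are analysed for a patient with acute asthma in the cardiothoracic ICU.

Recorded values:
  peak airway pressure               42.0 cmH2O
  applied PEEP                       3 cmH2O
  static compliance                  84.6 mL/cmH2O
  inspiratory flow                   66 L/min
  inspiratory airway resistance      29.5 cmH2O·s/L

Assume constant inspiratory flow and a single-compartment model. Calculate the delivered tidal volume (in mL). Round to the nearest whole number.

Flow: 66 L/min ÷ 60 = 1.1 L/s.
Equation of motion (constant flow): PIP = Vt/C + R·V̇ + PEEP.
Vt/C = PIP − R·V̇ − PEEP = 42.0 − 32.45 − 3 = 6.55 cmH2O.
Vt = C × 6.55 = 84.6 × 6.55 = 554.13 mL.

554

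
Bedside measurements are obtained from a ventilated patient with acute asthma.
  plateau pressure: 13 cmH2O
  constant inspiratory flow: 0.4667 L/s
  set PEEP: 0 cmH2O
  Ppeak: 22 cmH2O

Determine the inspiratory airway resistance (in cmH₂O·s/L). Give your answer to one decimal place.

19.3

Raw = (PIP − Pplat) / flow = (22 − 13) / 0.4667 = 9.0 / 0.4667 = 19.284 cmH2O·s/L.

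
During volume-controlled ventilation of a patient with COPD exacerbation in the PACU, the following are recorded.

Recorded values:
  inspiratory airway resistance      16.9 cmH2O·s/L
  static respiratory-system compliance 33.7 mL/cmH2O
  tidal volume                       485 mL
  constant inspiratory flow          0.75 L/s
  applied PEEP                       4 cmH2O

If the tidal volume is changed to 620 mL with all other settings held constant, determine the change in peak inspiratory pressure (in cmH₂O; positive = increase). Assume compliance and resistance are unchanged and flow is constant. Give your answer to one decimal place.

PIP = Vt/C + R·V̇ + PEEP (constant-flow equation of motion).
Only the elastic term changes: ΔPIP = ΔVt / C = (620 − 485) / 33.7 = 4.006 cmH2O.

4.0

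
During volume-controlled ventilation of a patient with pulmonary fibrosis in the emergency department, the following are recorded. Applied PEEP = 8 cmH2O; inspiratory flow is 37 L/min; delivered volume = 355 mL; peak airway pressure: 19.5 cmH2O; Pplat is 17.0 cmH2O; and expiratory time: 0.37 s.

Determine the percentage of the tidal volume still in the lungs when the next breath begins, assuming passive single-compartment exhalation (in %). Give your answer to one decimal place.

9.9

Flow: 37 L/min ÷ 60 = 0.6167 L/s.
R = (PIP − Pplat)/V̇ = (19.5 − 17.0) / 0.6167 = 2.5/0.6167 = 4.054 cmH2O·s/L.
C = Vt/(Pplat − PEEP) = 355.0 / (17.0 − 8) = 355.0/9.0 = 39.444 mL/cmH2O.
τ = R × C = 4.054 × 0.03944 L/cmH2O = 0.1599 s.
Fraction remaining at end-expiration = e^(−Te/τ) = e^(−0.37/0.1599) = 0.09887 → 9.887%.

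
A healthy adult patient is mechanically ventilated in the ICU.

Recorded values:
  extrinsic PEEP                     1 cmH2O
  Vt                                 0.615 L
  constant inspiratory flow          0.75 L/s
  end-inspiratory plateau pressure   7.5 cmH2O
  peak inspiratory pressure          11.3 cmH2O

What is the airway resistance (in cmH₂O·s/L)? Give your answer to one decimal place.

Raw = (PIP − Pplat) / flow = (11.3 − 7.5) / 0.75 = 3.8 / 0.75 = 5.067 cmH2O·s/L.

5.1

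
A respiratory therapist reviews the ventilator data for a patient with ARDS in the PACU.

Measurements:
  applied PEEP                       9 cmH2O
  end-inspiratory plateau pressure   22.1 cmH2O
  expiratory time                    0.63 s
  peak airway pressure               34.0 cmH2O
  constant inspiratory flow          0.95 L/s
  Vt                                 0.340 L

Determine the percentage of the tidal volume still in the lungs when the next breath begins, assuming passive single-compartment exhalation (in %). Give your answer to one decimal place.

14.4

R = (PIP − Pplat)/V̇ = (34.0 − 22.1) / 0.95 = 11.9/0.95 = 12.526 cmH2O·s/L.
C = Vt/(Pplat − PEEP) = 340.0 / (22.1 − 9) = 340.0/13.1 = 25.954 mL/cmH2O.
τ = R × C = 12.526 × 0.02595 L/cmH2O = 0.325 s.
Fraction remaining at end-expiration = e^(−Te/τ) = e^(−0.63/0.325) = 0.1439 → 14.39%.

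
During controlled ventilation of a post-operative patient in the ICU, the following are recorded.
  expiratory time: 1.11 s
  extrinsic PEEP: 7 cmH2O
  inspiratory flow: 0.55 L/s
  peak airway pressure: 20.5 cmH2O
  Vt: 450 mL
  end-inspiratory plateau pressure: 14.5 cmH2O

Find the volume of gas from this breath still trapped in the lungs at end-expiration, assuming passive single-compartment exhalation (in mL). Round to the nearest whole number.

R = (PIP − Pplat)/V̇ = (20.5 − 14.5) / 0.55 = 6.0/0.55 = 10.909 cmH2O·s/L.
C = Vt/(Pplat − PEEP) = 450.0 / (14.5 − 7) = 450.0/7.5 = 60.0 mL/cmH2O.
τ = R × C = 10.909 × 0.06 L/cmH2O = 0.6545 s.
Fraction remaining = e^(−Te/τ) = e^(−1.11/0.6545) = 0.1834.
Trapped volume = 450.0 × 0.1834 = 82.53 mL.

83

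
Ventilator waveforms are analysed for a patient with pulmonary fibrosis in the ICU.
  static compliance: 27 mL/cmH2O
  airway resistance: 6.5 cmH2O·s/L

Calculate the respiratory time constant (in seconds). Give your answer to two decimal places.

0.18

τ = R × C = 6.5 × 27 mL/cmH2O = 6.5 × 0.027 L/cmH2O = 0.1755 s.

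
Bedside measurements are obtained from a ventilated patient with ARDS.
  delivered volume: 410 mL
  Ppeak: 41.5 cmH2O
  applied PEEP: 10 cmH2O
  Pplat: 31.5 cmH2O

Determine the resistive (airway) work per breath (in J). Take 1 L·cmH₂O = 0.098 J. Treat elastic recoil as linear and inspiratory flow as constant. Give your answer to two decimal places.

0.40

With constant inspiratory flow the resistive pressure is constant at PIP − Pplat = 41.5 − 31.5 = 10.0 cmH2O, so resistive work = 10.0 × 0.410 = 4.1 L·cmH2O.
× 0.098 J/(L·cmH2O) → 0.4018 J.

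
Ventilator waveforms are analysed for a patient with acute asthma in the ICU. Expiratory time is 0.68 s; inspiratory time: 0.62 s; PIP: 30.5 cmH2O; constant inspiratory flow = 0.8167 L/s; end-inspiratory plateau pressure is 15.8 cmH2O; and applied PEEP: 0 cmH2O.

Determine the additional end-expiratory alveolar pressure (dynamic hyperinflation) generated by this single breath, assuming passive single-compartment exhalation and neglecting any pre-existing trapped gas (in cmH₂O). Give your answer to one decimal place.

Vt = flow × Ti = 0.8167 L/s × 0.62 s × 1000 mL/L = 506.35 mL.
R = (PIP − Pplat)/V̇ = (30.5 − 15.8) / 0.8167 = 14.7/0.8167 = 17.999 cmH2O·s/L.
C = Vt/(Pplat − PEEP) = 506.35 / (15.8 − 0) = 506.35/15.8 = 32.047 mL/cmH2O.
τ = R × C = 17.999 × 0.03205 L/cmH2O = 0.5769 s.
Fraction remaining = e^(−Te/τ) = e^(−0.68/0.5769) = 0.3077; trapped volume = 506.35 × 0.3077 = 155.8 mL.
Additional alveolar pressure from trapping ≈ V_trapped / C = 155.8 / 32.047 = 4.862 cmH2O.

4.9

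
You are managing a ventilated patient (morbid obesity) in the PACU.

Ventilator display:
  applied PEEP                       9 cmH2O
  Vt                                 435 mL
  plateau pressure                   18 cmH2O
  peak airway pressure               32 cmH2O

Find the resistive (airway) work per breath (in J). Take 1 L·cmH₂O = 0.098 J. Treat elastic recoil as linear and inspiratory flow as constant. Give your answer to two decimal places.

0.60

With constant inspiratory flow the resistive pressure is constant at PIP − Pplat = 32 − 18 = 14.0 cmH2O, so resistive work = 14.0 × 0.435 = 6.09 L·cmH2O.
× 0.098 J/(L·cmH2O) → 0.5968 J.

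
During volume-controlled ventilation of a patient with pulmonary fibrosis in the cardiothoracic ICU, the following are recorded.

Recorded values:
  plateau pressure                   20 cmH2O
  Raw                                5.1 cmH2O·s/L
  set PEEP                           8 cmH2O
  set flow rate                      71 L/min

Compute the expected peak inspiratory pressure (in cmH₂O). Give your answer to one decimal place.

26.0

Flow: 71 L/min ÷ 60 = 1.1833 L/s.
PIP = Pplat + Raw × flow = 20 + 5.1 × 1.1833 = 20 + 6.035 = 26.035 cmH2O.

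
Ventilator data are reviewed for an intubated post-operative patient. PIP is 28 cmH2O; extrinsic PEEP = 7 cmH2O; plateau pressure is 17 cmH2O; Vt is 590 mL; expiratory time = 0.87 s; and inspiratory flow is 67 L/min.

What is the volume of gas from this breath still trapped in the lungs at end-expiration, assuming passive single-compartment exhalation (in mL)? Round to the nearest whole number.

Flow: 67 L/min ÷ 60 = 1.1167 L/s.
R = (PIP − Pplat)/V̇ = (28 − 17) / 1.1167 = 11.0/1.1167 = 9.85 cmH2O·s/L.
C = Vt/(Pplat − PEEP) = 590.0 / (17 − 7) = 590.0/10.0 = 59.0 mL/cmH2O.
τ = R × C = 9.85 × 0.059 L/cmH2O = 0.5812 s.
Fraction remaining = e^(−Te/τ) = e^(−0.87/0.5812) = 0.2238.
Trapped volume = 590.0 × 0.2238 = 132.04 mL.

132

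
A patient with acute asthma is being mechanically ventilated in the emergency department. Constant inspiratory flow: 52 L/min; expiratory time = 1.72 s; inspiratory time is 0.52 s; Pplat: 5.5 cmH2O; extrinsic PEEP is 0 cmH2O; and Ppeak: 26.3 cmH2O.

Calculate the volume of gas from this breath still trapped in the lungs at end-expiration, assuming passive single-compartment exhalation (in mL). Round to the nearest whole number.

188

Flow: 52 L/min ÷ 60 = 0.8667 L/s.
Vt = flow × Ti = 0.8667 L/s × 0.52 s × 1000 mL/L = 450.68 mL.
R = (PIP − Pplat)/V̇ = (26.3 − 5.5) / 0.8667 = 20.8/0.8667 = 23.999 cmH2O·s/L.
C = Vt/(Pplat − PEEP) = 450.68 / (5.5 − 0) = 450.68/5.5 = 81.942 mL/cmH2O.
τ = R × C = 23.999 × 0.08194 L/cmH2O = 1.966 s.
Fraction remaining = e^(−Te/τ) = e^(−1.72/1.966) = 0.4169.
Trapped volume = 450.68 × 0.4169 = 187.89 mL.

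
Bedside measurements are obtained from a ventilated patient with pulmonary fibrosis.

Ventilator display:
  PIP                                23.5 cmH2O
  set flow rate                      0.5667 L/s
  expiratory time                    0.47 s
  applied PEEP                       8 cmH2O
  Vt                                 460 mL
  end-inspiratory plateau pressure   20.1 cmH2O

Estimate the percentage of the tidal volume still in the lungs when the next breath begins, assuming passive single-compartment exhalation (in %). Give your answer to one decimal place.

R = (PIP − Pplat)/V̇ = (23.5 − 20.1) / 0.5667 = 3.4/0.5667 = 6.0 cmH2O·s/L.
C = Vt/(Pplat − PEEP) = 460.0 / (20.1 − 8) = 460.0/12.1 = 38.017 mL/cmH2O.
τ = R × C = 6.0 × 0.03802 L/cmH2O = 0.2281 s.
Fraction remaining at end-expiration = e^(−Te/τ) = e^(−0.47/0.2281) = 0.1274 → 12.74%.

12.7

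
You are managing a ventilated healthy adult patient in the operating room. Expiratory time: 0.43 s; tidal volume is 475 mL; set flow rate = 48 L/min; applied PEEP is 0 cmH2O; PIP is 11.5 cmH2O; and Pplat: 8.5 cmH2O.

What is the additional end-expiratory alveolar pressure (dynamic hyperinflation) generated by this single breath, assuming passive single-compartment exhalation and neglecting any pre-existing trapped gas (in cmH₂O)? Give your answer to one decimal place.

1.1

Flow: 48 L/min ÷ 60 = 0.8 L/s.
R = (PIP − Pplat)/V̇ = (11.5 − 8.5) / 0.8 = 3.0/0.8 = 3.75 cmH2O·s/L.
C = Vt/(Pplat − PEEP) = 475.0 / (8.5 − 0) = 475.0/8.5 = 55.882 mL/cmH2O.
τ = R × C = 3.75 × 0.05588 L/cmH2O = 0.2096 s.
Fraction remaining = e^(−Te/τ) = e^(−0.43/0.2096) = 0.1285; trapped volume = 475.0 × 0.1285 = 61.038 mL.
Additional alveolar pressure from trapping ≈ V_trapped / C = 61.038 / 55.882 = 1.092 cmH2O.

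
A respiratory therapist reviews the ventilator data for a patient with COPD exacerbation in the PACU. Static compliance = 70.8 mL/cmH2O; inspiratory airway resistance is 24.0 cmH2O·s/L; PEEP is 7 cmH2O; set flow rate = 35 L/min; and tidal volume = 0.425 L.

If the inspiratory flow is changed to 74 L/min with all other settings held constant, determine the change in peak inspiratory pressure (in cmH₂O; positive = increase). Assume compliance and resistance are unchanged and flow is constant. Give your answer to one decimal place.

Flow: 35 L/min ÷ 60 = 0.5833 L/s.
New flow: 74 L/min ÷ 60 = 1.2333 L/s.
PIP = Vt/C + R·V̇ + PEEP (constant-flow equation of motion).
Only the resistive term changes: ΔPIP = R × ΔV̇ = 24.0 × (1.2333 − 0.5833) = 24.0 × 0.65 = 15.6 cmH2O.

15.6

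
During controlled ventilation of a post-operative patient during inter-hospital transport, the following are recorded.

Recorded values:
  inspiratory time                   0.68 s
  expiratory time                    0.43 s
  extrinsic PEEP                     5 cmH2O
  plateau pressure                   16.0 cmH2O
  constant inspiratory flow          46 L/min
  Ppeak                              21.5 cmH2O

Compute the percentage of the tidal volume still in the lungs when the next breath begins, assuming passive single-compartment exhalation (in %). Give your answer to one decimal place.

28.2

Flow: 46 L/min ÷ 60 = 0.7667 L/s.
Vt = flow × Ti = 0.7667 L/s × 0.68 s × 1000 mL/L = 521.36 mL.
R = (PIP − Pplat)/V̇ = (21.5 − 16.0) / 0.7667 = 5.5/0.7667 = 7.174 cmH2O·s/L.
C = Vt/(Pplat − PEEP) = 521.36 / (16.0 − 5) = 521.36/11.0 = 47.396 mL/cmH2O.
τ = R × C = 7.174 × 0.0474 L/cmH2O = 0.34 s.
Fraction remaining at end-expiration = e^(−Te/τ) = e^(−0.43/0.34) = 0.2823 → 28.23%.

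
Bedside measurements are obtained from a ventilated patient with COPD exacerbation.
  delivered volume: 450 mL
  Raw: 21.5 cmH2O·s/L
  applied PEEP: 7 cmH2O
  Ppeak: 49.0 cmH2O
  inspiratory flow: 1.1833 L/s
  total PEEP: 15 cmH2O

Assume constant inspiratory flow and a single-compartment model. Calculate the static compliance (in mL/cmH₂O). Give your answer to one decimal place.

Total PEEP = 15 cmH2O (set 7 + intrinsic 8); this is the baseline alveolar pressure.
Equation of motion (constant flow): PIP = Vt/C + R·V̇ + PEEP.
Vt/C = PIP − R·V̇ − PEEP = 49.0 − 21.5×1.1833 − 15 = 49.0 − 25.441 − 15 = 8.559 cmH2O.
C = Vt / 8.559 = 450 / 8.559 = 52.576 mL/cmH2O.

52.6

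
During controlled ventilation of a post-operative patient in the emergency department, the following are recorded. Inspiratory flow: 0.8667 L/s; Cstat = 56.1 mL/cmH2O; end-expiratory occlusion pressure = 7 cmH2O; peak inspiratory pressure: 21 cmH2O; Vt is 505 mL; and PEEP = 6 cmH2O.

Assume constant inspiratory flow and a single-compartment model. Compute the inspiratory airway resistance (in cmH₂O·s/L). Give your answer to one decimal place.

5.8

Total PEEP = 7 cmH2O (set 6 + intrinsic 1); this is the baseline alveolar pressure.
Equation of motion (constant flow): PIP = Vt/C + R·V̇ + PEEP.
R·V̇ = PIP − Vt/C − PEEP = 21 − 505/56.1 − 7 = 21 − 9.002 − 7 = 4.998 cmH2O.
R = 4.998 / 0.8667 = 5.767 cmH2O·s/L.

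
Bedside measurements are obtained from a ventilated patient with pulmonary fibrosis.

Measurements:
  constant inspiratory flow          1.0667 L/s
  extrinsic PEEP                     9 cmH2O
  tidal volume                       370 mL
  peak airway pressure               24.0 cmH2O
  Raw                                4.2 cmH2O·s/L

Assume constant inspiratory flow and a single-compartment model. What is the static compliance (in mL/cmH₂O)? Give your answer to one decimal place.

35.2

Equation of motion (constant flow): PIP = Vt/C + R·V̇ + PEEP.
Vt/C = PIP − R·V̇ − PEEP = 24.0 − 4.2×1.0667 − 9 = 24.0 − 4.48 − 9 = 10.52 cmH2O.
C = Vt / 10.52 = 370 / 10.52 = 35.171 mL/cmH2O.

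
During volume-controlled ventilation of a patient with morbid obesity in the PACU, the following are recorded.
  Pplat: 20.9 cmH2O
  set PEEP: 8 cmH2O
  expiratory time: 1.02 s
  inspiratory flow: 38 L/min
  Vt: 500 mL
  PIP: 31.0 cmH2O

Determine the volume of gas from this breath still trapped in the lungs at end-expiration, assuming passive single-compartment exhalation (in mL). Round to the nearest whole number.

96

Flow: 38 L/min ÷ 60 = 0.6333 L/s.
R = (PIP − Pplat)/V̇ = (31.0 − 20.9) / 0.6333 = 10.1/0.6333 = 15.948 cmH2O·s/L.
C = Vt/(Pplat − PEEP) = 500.0 / (20.9 − 8) = 500.0/12.9 = 38.76 mL/cmH2O.
τ = R × C = 15.948 × 0.03876 L/cmH2O = 0.6181 s.
Fraction remaining = e^(−Te/τ) = e^(−1.02/0.6181) = 0.192.
Trapped volume = 500.0 × 0.192 = 96.0 mL.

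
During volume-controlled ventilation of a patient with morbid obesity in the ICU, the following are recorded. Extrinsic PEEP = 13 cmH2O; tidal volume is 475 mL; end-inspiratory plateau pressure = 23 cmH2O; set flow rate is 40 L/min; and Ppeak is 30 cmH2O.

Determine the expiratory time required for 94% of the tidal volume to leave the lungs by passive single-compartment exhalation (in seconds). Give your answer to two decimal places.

1.40

Flow: 40 L/min ÷ 60 = 0.6667 L/s.
R = (PIP − Pplat)/V̇ = (30 − 23) / 0.6667 = 7.0/0.6667 = 10.499 cmH2O·s/L.
C = Vt/(Pplat − PEEP) = 475.0 / (23 − 13) = 475.0/10.0 = 47.5 mL/cmH2O.
τ = R × C = 10.499 × 0.0475 L/cmH2O = 0.4987 s.
t = −τ·ln(1 − 0.94) = −0.4987·ln(0.06) = 1.403 s.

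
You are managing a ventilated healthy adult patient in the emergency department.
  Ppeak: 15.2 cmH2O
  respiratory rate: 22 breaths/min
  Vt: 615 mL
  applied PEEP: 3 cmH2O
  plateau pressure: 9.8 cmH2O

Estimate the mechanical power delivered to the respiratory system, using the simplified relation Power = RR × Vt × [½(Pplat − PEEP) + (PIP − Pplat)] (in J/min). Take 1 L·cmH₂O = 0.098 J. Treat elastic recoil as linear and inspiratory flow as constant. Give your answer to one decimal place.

Per-breath work = Vt × [½(Pplat−PEEP) + (PIP−Pplat)] = 0.615 × [0.5×6.8 + 5.4] = 0.615 × 8.8 = 5.412 L·cmH2O.
Power = 22 × 5.412 = 119.06 L·cmH2O/min.
× 0.098 J/(L·cmH2O) → 11.668 J/min.

11.7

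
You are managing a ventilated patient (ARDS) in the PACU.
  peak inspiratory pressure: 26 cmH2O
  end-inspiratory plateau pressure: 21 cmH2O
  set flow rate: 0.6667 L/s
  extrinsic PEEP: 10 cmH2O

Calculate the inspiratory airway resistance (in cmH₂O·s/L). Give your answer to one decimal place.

Raw = (PIP − Pplat) / flow = (26 − 21) / 0.6667 = 5.0 / 0.6667 = 7.5 cmH2O·s/L.

7.5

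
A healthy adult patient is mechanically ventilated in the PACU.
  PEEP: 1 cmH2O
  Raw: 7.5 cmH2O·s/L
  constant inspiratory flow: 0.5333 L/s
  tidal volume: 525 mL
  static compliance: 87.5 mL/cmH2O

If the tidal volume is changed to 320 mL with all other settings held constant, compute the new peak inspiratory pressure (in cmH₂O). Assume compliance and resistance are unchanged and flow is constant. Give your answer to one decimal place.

8.7

PIP = Vt/C + R·V̇ + PEEP (constant-flow equation of motion).
Only the elastic term changes: ΔPIP = ΔVt / C = (320 − 525) / 87.5 = -2.343 cmH2O.
Original PIP = 525/87.5 + 7.5×0.5333 + 1 = 11.0 cmH2O; new PIP = 11.0 + (-2.343) = 8.657 cmH2O.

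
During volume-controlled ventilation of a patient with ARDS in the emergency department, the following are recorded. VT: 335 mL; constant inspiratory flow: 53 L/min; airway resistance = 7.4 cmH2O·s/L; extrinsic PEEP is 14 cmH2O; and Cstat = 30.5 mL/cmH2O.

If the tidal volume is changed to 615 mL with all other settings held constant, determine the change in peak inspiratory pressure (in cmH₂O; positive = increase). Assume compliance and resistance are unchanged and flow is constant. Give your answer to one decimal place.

9.2

PIP = Vt/C + R·V̇ + PEEP (constant-flow equation of motion).
Only the elastic term changes: ΔPIP = ΔVt / C = (615 − 335) / 30.5 = 9.18 cmH2O.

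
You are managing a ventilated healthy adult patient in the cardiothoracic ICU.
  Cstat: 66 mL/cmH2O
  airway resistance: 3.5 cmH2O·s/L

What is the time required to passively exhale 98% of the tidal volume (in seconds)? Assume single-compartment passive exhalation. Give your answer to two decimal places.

0.90

τ = R × C = 3.5 × 66 mL/cmH2O = 3.5 × 0.066 L/cmH2O = 0.231 s.
Exhaled fraction f = 1 − e^(−t/τ) → t = −τ·ln(1 − f) = −0.231·ln(0.02) = 0.9037 s.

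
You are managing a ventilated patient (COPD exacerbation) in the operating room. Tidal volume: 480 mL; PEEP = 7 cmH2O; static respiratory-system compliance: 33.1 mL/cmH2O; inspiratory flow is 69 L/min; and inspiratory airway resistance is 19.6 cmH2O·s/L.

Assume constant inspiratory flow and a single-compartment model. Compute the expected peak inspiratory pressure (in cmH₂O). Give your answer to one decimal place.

44.0

Flow: 69 L/min ÷ 60 = 1.15 L/s.
Equation of motion (constant flow): PIP = Vt/C + R·V̇ + PEEP.
PIP = 480/33.1 + 19.6×1.15 + 7 = 14.502 + 22.54 + 7 = 44.042 cmH2O.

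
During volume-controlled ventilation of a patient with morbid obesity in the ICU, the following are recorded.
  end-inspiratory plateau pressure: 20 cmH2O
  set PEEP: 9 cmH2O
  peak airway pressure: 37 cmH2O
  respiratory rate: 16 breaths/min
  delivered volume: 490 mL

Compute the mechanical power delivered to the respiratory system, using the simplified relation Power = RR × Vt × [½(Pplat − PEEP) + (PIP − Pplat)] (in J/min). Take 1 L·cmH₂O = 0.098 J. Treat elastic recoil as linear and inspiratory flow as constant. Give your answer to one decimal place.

Per-breath work = Vt × [½(Pplat−PEEP) + (PIP−Pplat)] = 0.490 × [0.5×11.0 + 17.0] = 0.490 × 22.5 = 11.025 L·cmH2O.
Power = 16 × 11.025 = 176.4 L·cmH2O/min.
× 0.098 J/(L·cmH2O) → 17.287 J/min.

17.3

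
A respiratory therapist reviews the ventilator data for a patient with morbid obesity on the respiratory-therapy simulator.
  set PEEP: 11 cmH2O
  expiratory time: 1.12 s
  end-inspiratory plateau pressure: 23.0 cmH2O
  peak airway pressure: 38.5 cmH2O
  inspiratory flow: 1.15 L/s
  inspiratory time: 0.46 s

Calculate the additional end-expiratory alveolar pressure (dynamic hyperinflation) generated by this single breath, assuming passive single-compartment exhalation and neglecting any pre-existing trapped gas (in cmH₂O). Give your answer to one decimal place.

1.8

Vt = flow × Ti = 1.15 L/s × 0.46 s × 1000 mL/L = 529.0 mL.
R = (PIP − Pplat)/V̇ = (38.5 − 23.0) / 1.15 = 15.5/1.15 = 13.478 cmH2O·s/L.
C = Vt/(Pplat − PEEP) = 529.0 / (23.0 − 11) = 529.0/12.0 = 44.083 mL/cmH2O.
τ = R × C = 13.478 × 0.04408 L/cmH2O = 0.5941 s.
Fraction remaining = e^(−Te/τ) = e^(−1.12/0.5941) = 0.1518; trapped volume = 529.0 × 0.1518 = 80.302 mL.
Additional alveolar pressure from trapping ≈ V_trapped / C = 80.302 / 44.083 = 1.822 cmH2O.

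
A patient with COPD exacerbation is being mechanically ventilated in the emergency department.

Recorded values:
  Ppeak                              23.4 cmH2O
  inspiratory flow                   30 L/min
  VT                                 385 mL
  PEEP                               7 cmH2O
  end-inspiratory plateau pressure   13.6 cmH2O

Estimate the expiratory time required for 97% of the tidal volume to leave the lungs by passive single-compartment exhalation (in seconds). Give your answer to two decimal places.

Flow: 30 L/min ÷ 60 = 0.5 L/s.
R = (PIP − Pplat)/V̇ = (23.4 − 13.6) / 0.5 = 9.8/0.5 = 19.6 cmH2O·s/L.
C = Vt/(Pplat − PEEP) = 385.0 / (13.6 − 7) = 385.0/6.6 = 58.333 mL/cmH2O.
τ = R × C = 19.6 × 0.05833 L/cmH2O = 1.143 s.
t = −τ·ln(1 − 0.97) = −1.143·ln(0.03) = 4.008 s.

4.01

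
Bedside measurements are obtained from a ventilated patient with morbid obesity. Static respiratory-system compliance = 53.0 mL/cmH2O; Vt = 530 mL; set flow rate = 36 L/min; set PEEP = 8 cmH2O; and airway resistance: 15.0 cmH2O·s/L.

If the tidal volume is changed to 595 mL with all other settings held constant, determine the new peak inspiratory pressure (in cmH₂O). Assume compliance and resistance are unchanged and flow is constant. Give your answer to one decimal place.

Flow: 36 L/min ÷ 60 = 0.6 L/s.
PIP = Vt/C + R·V̇ + PEEP (constant-flow equation of motion).
Only the elastic term changes: ΔPIP = ΔVt / C = (595 − 530) / 53.0 = 1.226 cmH2O.
Original PIP = 530/53.0 + 15.0×0.6 + 8 = 27.0 cmH2O; new PIP = 27.0 + (1.226) = 28.226 cmH2O.

28.2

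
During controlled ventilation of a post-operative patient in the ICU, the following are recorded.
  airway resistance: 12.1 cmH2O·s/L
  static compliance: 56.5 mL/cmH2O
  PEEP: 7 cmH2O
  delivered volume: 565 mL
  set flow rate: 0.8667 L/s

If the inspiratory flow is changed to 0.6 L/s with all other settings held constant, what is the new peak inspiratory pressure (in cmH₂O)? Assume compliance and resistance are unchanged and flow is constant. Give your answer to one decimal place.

PIP = Vt/C + R·V̇ + PEEP (constant-flow equation of motion).
Only the resistive term changes: ΔPIP = R × ΔV̇ = 12.1 × (0.6 − 0.8667) = 12.1 × -0.2667 = -3.227 cmH2O.
Original PIP = 565/56.5 + 12.1×0.8667 + 7 = 27.487 cmH2O; new PIP = 27.487 + (-3.227) = 24.26 cmH2O.

24.3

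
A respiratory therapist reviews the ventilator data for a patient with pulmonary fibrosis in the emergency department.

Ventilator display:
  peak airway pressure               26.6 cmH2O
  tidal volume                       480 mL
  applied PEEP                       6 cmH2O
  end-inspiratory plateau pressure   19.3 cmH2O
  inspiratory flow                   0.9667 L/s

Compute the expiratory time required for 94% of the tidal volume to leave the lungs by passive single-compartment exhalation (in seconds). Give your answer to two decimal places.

R = (PIP − Pplat)/V̇ = (26.6 − 19.3) / 0.9667 = 7.3/0.9667 = 7.551 cmH2O·s/L.
C = Vt/(Pplat − PEEP) = 480.0 / (19.3 − 6) = 480.0/13.3 = 36.09 mL/cmH2O.
τ = R × C = 7.551 × 0.03609 L/cmH2O = 0.2725 s.
t = −τ·ln(1 − 0.94) = −0.2725·ln(0.06) = 0.7667 s.

0.77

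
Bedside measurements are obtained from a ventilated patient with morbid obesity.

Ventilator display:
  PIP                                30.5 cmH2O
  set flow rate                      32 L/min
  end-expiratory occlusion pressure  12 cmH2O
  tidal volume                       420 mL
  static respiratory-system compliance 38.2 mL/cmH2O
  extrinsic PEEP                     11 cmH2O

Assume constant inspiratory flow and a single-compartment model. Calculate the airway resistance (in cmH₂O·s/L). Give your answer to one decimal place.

Flow: 32 L/min ÷ 60 = 0.5333 L/s.
Total PEEP = 12 cmH2O (set 11 + intrinsic 1); this is the baseline alveolar pressure.
Equation of motion (constant flow): PIP = Vt/C + R·V̇ + PEEP.
R·V̇ = PIP − Vt/C − PEEP = 30.5 − 420/38.2 − 12 = 30.5 − 10.995 − 12 = 7.505 cmH2O.
R = 7.505 / 0.5333 = 14.073 cmH2O·s/L.

14.1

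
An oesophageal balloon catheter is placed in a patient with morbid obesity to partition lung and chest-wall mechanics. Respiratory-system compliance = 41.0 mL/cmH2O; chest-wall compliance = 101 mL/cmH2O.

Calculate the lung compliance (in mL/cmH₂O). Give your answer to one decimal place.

1/CL = 1/Crs − 1/Ccw.
1/CL = 1/41.0 − 1/101 = 0.01449.
CL = 69.013 mL/cmH2O.

69.0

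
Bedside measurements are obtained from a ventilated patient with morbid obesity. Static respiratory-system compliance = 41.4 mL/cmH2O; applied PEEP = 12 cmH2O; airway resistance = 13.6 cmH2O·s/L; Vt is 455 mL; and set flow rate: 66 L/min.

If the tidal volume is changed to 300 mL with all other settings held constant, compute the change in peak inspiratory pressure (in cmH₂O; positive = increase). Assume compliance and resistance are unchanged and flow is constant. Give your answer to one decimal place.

-3.7

PIP = Vt/C + R·V̇ + PEEP (constant-flow equation of motion).
Only the elastic term changes: ΔPIP = ΔVt / C = (300 − 455) / 41.4 = -3.744 cmH2O.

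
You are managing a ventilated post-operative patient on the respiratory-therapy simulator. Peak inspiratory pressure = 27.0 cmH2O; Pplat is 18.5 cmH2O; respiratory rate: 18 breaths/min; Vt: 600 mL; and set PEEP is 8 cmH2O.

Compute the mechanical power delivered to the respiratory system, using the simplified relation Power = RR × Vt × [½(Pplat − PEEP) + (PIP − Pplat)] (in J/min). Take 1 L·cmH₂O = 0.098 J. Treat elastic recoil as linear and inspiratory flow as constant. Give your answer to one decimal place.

14.6

Per-breath work = Vt × [½(Pplat−PEEP) + (PIP−Pplat)] = 0.600 × [0.5×10.5 + 8.5] = 0.600 × 13.75 = 8.25 L·cmH2O.
Power = 18 × 8.25 = 148.5 L·cmH2O/min.
× 0.098 J/(L·cmH2O) → 14.553 J/min.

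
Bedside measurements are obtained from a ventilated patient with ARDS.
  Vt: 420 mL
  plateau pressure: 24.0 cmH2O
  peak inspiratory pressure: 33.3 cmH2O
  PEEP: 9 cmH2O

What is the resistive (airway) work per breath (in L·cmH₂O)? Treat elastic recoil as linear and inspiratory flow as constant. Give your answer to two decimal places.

With constant inspiratory flow the resistive pressure is constant at PIP − Pplat = 33.3 − 24.0 = 9.3 cmH2O, so resistive work = 9.3 × 0.420 = 3.906 L·cmH2O.

3.91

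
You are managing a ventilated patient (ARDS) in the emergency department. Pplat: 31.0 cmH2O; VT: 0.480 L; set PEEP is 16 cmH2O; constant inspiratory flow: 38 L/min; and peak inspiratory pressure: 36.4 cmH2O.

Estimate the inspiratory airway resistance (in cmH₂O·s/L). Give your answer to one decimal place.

Flow: 38 L/min ÷ 60 = 0.6333 L/s.
Raw = (PIP − Pplat) / flow = (36.4 − 31.0) / 0.6333 = 5.4 / 0.6333 = 8.527 cmH2O·s/L.

8.5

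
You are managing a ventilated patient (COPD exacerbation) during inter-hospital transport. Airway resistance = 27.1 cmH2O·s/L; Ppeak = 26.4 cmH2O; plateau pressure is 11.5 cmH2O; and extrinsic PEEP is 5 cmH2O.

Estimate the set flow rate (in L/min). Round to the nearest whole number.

33

flow = (PIP − Pplat) / Raw = (26.4 − 11.5) / 27.1 = 0.5498 L/s × 60 = 32.988 L/min.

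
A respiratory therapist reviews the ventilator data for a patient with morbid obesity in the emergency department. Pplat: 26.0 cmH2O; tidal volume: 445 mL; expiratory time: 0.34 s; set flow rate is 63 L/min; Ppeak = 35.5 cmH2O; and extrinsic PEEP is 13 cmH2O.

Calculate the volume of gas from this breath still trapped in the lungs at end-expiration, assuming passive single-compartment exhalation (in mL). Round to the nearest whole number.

148

Flow: 63 L/min ÷ 60 = 1.05 L/s.
R = (PIP − Pplat)/V̇ = (35.5 − 26.0) / 1.05 = 9.5/1.05 = 9.048 cmH2O·s/L.
C = Vt/(Pplat − PEEP) = 445.0 / (26.0 − 13) = 445.0/13.0 = 34.231 mL/cmH2O.
τ = R × C = 9.048 × 0.03423 L/cmH2O = 0.3097 s.
Fraction remaining = e^(−Te/τ) = e^(−0.34/0.3097) = 0.3336.
Trapped volume = 445.0 × 0.3336 = 148.45 mL.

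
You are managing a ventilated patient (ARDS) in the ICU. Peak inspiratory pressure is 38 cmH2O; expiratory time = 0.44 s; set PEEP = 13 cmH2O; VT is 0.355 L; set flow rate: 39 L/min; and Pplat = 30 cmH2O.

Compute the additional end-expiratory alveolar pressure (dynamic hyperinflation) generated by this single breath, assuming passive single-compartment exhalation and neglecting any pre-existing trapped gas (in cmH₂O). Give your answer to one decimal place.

Flow: 39 L/min ÷ 60 = 0.65 L/s.
R = (PIP − Pplat)/V̇ = (38 − 30) / 0.65 = 8.0/0.65 = 12.308 cmH2O·s/L.
C = Vt/(Pplat − PEEP) = 355.0 / (30 − 13) = 355.0/17.0 = 20.882 mL/cmH2O.
τ = R × C = 12.308 × 0.02088 L/cmH2O = 0.257 s.
Fraction remaining = e^(−Te/τ) = e^(−0.44/0.257) = 0.1805; trapped volume = 355.0 × 0.1805 = 64.078 mL.
Additional alveolar pressure from trapping ≈ V_trapped / C = 64.078 / 20.882 = 3.069 cmH2O.

3.1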